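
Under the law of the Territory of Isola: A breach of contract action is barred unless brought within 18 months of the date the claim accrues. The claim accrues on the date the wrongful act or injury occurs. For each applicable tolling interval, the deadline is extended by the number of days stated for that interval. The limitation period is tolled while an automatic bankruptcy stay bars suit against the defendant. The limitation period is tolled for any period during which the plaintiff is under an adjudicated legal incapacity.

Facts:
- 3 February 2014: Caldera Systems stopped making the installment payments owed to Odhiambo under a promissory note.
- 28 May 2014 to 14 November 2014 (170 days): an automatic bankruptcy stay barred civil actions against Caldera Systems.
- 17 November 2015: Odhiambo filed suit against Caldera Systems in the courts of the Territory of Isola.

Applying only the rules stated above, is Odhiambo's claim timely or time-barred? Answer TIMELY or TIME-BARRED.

The claim accrued on 3 February 2014, the date of the act.
18 months from 3 February 2014 is 3 August 2015.
The period was tolled for 170 days by the automatic bankruptcy stay (28 May 2014 to 14 November 2014), pushing the deadline to 20 January 2016.
Filing on 17 November 2015 beat the 20 January 2016 deadline — the action is timely.

TIMELY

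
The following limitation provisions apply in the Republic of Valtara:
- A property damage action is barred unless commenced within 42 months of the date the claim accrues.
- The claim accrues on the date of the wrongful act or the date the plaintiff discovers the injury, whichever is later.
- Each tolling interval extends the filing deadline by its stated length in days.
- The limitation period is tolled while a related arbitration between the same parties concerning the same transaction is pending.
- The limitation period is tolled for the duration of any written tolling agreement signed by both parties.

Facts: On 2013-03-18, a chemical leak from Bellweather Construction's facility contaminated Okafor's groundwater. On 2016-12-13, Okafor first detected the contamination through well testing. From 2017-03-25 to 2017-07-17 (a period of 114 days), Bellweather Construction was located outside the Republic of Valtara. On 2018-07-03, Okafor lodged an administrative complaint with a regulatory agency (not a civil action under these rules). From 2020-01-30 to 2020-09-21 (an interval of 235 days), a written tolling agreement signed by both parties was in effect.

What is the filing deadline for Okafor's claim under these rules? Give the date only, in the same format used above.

The claim accrued on 2016-12-13 — the later of the 2013-03-18 act and the 2016-12-13 discovery.
The untolled deadline — 42 months after 2016-12-13 — is 2020-06-13.
The period was tolled for 235 days by the written tolling agreement (2020-01-30 to 2020-09-21), pushing the deadline to 2021-02-03.
The defendant's absence from the jurisdiction from 2017-03-25 to 2017-07-17 does not toll the period, because no stated rule makes the defendant's absence a tolling event.
Nothing else in the chronology tolls or restarts the period.

2021-02-03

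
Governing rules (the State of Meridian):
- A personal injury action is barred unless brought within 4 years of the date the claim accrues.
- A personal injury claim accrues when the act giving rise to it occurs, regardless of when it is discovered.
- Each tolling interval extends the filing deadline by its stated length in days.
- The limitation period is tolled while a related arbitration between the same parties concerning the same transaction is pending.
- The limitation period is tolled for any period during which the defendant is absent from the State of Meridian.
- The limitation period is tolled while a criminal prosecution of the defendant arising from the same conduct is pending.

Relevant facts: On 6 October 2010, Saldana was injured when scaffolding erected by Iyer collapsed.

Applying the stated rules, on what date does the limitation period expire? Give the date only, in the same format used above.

6 October 2014

The claim accrued on 6 October 2010, when the wrongful act occurred.
Adding the 4 years base period to 6 October 2010 gives a deadline of 6 October 2014, before any tolling.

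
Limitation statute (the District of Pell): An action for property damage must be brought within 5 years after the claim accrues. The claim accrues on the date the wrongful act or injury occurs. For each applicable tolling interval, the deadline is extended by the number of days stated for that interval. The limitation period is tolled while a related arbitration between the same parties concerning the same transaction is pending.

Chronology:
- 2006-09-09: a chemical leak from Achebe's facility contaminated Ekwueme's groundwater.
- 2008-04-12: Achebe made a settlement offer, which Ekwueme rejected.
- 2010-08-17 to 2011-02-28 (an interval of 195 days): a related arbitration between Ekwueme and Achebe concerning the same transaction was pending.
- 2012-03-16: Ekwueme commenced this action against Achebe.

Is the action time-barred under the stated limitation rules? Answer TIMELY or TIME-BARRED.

The claim accrued on 2006-09-09, when the wrongful act occurred.
Adding the 5 years base period to 2006-09-09 gives a deadline of 2011-09-09, before any tolling.
The period was tolled for 195 days by the pending related arbitration (2010-08-17 to 2011-02-28), pushing the deadline to 2012-03-22.
None of the other events listed affects the running of the period under the stated rules.
The 2012-03-16 filing precedes the 2012-03-22 deadline; the claim is timely.

TIMELY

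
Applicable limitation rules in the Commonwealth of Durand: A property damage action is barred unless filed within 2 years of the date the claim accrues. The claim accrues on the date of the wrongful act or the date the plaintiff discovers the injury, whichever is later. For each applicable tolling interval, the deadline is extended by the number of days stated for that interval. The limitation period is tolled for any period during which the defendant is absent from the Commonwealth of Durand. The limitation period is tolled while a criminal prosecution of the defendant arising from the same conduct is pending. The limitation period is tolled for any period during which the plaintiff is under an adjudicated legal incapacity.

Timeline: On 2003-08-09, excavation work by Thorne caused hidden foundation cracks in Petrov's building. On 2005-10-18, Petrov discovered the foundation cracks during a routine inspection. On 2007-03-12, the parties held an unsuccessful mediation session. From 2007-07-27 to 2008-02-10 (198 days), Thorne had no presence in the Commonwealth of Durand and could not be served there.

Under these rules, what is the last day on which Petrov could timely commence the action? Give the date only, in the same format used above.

2008-05-03

Taking the later of the act (2003-08-09) and discovery (2005-10-18), the claim accrued on 2005-10-18.
Adding the 2 years base period to 2005-10-18 gives a deadline of 2007-10-18, before any tolling.
The defendant's absence from the jurisdiction from 2007-07-27 to 2008-02-10 tolled the period for 198 days, extending the deadline to 2008-05-03.
None of the other events listed affects the running of the period under the stated rules.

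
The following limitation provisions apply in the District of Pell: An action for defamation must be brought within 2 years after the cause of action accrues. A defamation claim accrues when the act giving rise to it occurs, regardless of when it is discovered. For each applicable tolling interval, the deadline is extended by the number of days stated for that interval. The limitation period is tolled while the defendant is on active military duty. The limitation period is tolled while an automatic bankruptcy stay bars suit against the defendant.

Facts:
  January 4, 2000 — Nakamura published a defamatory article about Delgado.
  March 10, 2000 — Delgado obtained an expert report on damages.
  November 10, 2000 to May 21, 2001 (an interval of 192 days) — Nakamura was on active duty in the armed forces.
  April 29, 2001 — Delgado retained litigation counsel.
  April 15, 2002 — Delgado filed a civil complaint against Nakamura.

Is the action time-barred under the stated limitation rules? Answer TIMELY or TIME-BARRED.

TIMELY

The cause of action accrued on January 4, 2000, the date of the act.
Adding the 2 years base period to January 4, 2000 gives a deadline of January 4, 2002, before any tolling.
The defendant's active military service from November 10, 2000 to May 21, 2001 tolled the period for 192 days, extending the deadline to July 15, 2002.
None of the other events listed affects the running of the period under the stated rules.
Filing on April 15, 2002 beat the July 15, 2002 deadline — the action is timely.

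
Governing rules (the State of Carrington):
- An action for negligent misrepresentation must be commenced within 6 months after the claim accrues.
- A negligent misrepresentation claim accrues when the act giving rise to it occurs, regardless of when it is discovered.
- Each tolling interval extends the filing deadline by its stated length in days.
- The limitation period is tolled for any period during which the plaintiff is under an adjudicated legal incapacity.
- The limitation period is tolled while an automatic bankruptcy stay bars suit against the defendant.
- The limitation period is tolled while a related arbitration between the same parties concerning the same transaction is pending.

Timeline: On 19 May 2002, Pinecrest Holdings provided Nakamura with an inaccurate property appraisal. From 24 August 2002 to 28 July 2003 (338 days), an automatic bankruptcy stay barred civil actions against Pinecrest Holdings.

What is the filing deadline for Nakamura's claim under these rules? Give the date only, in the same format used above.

23 October 2003

The limitation period began to run on 19 May 2002.
Adding the 6 months base period to 19 May 2002 gives a deadline of 19 November 2002, before any tolling.
The period was tolled for 338 days by the automatic bankruptcy stay (24 August 2002 to 28 July 2003), pushing the deadline to 23 October 2003.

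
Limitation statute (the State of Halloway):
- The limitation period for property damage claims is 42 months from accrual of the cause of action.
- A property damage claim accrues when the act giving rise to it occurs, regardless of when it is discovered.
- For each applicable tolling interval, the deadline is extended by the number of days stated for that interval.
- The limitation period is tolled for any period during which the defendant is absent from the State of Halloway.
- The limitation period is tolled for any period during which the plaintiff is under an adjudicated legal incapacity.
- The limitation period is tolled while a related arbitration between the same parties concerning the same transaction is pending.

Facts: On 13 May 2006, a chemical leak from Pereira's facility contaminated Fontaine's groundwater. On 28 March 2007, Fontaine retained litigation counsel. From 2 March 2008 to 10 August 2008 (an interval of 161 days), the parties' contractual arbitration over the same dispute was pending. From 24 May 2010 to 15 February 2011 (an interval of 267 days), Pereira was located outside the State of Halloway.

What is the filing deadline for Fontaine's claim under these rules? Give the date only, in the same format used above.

23 April 2010

The limitation period began to run on 13 May 2006.
Adding the 42 months base period to 13 May 2006 gives a deadline of 13 November 2009, before any tolling.
The pending related arbitration from 2 March 2008 to 10 August 2008 tolled the period for 161 days, extending the deadline to 23 April 2010.
The defendant's absence from the jurisdiction starting 24 May 2010 came too late — the period had run on 23 April 2010 — and so does not extend the deadline.
The other events in the timeline have no effect on the limitation period under the stated rules.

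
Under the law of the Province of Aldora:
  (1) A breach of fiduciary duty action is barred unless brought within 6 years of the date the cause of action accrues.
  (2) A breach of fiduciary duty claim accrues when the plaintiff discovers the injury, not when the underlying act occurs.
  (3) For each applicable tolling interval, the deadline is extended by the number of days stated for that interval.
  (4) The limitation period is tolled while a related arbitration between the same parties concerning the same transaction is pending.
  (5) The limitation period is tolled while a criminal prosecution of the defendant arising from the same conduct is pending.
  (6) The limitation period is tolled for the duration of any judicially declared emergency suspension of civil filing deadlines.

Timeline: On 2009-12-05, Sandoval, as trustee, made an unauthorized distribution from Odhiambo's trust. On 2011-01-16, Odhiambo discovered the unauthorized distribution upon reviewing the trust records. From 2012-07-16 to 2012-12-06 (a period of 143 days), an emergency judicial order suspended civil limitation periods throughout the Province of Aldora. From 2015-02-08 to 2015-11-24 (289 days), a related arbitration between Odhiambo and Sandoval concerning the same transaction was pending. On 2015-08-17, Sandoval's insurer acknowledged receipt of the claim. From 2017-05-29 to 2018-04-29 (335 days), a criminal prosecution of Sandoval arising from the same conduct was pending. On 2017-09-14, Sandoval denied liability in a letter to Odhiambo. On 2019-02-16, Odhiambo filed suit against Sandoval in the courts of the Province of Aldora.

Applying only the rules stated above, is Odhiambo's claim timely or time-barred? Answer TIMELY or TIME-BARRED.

TIMELY

Under the discovery rule, the claim accrued on 2011-01-16, when Odhiambo discovered the injury — not on the 2009-12-05 date of the underlying act.
Adding the 6 years base period to 2011-01-16 gives a deadline of 2017-01-16, before any tolling.
Because the emergency suspension of filing deadlines ran from 2012-07-16 to 2012-12-06, the deadline is extended by 143 days to 2017-06-08.
The pending related arbitration from 2015-02-08 to 2015-11-24 tolled the period for 289 days, extending the deadline to 2018-03-24.
Because the pending criminal prosecution ran from 2017-05-29 to 2018-04-29, the deadline is extended by 335 days to 2019-02-22.
None of the other events listed affects the running of the period under the stated rules.
The 2019-02-16 filing precedes the 2019-02-22 deadline; the claim is timely.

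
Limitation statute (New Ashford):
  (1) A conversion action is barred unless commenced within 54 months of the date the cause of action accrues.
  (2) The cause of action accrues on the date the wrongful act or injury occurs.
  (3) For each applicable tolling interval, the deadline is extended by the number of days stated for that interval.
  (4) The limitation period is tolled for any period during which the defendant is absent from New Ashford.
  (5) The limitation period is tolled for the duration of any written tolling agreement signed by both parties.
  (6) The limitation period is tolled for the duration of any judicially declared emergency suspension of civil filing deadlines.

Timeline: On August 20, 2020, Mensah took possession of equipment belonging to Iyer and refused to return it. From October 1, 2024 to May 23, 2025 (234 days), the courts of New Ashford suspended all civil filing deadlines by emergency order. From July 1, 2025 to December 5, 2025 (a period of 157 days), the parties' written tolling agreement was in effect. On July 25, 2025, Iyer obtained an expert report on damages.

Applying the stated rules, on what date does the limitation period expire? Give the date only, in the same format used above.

March 18, 2026

The cause of action accrued on August 20, 2020, the date of the act.
54 months from August 20, 2020 is February 20, 2025.
Because the emergency suspension of filing deadlines ran from October 1, 2024 to May 23, 2025, the deadline is extended by 234 days to October 12, 2025.
Because the written tolling agreement ran from July 1, 2025 to December 5, 2025, the deadline is extended by 157 days to March 18, 2026.
Nothing else in the chronology tolls or restarts the period.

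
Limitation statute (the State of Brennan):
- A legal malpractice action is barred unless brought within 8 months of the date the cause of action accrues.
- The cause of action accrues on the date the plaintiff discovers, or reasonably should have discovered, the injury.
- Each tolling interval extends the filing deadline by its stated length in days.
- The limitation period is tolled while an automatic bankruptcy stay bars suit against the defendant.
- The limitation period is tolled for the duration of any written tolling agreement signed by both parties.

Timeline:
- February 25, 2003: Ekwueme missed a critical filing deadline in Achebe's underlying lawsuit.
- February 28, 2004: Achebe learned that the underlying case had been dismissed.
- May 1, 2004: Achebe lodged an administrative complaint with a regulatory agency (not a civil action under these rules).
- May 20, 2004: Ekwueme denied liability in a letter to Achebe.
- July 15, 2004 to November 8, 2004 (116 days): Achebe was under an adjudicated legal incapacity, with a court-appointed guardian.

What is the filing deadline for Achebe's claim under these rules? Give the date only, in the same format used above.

October 28, 2004

The claim did not accrue until Achebe discovered the injury on February 28, 2004; the February 25, 2003 act date does not start the clock under the stated rule.
Adding the 8 months base period to February 28, 2004 gives a deadline of October 28, 2004, before any tolling.
Although the plaintiff's incapacity ran from July 15, 2004 to November 8, 2004, the stated rules do not make that a tolling event, so it is disregarded.
Nothing else in the chronology tolls or restarts the period.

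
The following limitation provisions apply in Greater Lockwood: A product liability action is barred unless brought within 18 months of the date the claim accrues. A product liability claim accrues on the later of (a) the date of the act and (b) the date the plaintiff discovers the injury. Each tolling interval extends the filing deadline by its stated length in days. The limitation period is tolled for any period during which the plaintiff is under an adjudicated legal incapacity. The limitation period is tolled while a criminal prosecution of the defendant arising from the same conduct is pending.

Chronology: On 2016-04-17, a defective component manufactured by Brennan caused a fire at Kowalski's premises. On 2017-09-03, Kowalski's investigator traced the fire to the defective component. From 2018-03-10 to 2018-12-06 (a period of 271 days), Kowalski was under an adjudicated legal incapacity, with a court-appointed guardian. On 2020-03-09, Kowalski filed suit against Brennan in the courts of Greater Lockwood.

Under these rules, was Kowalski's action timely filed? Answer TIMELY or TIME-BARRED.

TIME-BARRED

The claim accrued on 2017-09-03 — the later of the 2016-04-17 act and the 2017-09-03 discovery.
The untolled deadline — 18 months after 2017-09-03 — is 2019-03-03.
The period was tolled for 271 days by the plaintiff's legal incapacity (2018-03-10 to 2018-12-06), pushing the deadline to 2019-11-29.
Filing on 2020-03-09 missed the 2019-11-29 deadline — the action is time-barred.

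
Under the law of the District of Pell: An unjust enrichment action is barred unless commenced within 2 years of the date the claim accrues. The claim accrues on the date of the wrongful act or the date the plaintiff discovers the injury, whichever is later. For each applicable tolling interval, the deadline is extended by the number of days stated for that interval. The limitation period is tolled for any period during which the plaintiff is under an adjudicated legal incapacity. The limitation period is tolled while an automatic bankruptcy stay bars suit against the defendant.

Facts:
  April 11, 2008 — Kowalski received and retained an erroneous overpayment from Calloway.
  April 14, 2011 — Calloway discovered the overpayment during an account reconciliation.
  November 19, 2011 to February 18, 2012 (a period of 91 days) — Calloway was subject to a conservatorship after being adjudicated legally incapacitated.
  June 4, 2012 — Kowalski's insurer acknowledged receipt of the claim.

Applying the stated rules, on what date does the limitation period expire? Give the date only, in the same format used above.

July 14, 2013

The claim accrued on April 14, 2011 — the later of the April 11, 2008 act and the April 14, 2011 discovery.
2 years from April 14, 2011 is April 14, 2013.
The plaintiff's legal incapacity from November 19, 2011 to February 18, 2012 tolled the period for 91 days, extending the deadline to July 14, 2013.
None of the other events listed affects the running of the period under the stated rules.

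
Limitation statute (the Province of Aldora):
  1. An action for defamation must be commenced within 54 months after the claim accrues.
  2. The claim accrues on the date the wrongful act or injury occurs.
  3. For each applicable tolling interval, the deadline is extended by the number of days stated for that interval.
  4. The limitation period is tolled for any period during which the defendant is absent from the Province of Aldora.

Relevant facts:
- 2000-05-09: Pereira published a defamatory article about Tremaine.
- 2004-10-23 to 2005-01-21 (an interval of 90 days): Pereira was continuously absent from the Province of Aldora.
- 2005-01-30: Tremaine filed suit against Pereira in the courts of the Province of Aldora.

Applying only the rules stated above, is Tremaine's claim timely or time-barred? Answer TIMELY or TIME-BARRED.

TIMELY

The claim accrued on 2000-05-09, when the wrongful act occurred.
The untolled deadline — 54 months after 2000-05-09 — is 2004-11-09.
The defendant's absence from the jurisdiction from 2004-10-23 to 2005-01-21 tolled the period for 90 days, extending the deadline to 2005-02-07.
The 2005-01-30 filing precedes the 2005-02-07 deadline; the claim is timely.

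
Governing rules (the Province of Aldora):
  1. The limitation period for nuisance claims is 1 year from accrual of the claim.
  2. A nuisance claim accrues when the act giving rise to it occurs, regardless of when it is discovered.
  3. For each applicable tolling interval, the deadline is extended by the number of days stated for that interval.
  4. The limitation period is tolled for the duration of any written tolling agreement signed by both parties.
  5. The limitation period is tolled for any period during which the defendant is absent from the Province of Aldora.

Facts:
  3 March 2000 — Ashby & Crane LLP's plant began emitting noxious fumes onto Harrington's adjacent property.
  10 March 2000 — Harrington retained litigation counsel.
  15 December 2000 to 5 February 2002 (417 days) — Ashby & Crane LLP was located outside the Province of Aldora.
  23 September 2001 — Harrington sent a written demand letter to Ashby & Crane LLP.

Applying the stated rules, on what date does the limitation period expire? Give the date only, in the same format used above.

The limitation period began to run on 3 March 2000.
1 year from 3 March 2000 is 3 March 2001.
Because the defendant's absence from the jurisdiction ran from 15 December 2000 to 5 February 2002, the deadline is extended by 417 days to 24 April 2002.
The other events in the timeline have no effect on the limitation period under the stated rules.

24 April 2002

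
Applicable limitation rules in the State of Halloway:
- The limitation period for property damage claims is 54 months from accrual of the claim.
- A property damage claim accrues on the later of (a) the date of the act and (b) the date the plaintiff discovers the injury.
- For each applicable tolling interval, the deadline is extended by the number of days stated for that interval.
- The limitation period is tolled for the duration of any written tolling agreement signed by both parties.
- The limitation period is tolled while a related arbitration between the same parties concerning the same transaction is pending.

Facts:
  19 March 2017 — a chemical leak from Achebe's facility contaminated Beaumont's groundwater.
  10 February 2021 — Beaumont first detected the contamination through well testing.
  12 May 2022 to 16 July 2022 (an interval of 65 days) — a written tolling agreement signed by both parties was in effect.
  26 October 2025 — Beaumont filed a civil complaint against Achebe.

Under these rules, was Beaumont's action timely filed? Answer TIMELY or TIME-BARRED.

The claim accrued on 10 February 2021 — the later of the 19 March 2017 act and the 10 February 2021 discovery.
54 months from 10 February 2021 is 10 August 2025.
Because the written tolling agreement ran from 12 May 2022 to 16 July 2022, the deadline is extended by 65 days to 14 October 2025.
Beaumont filed on 26 October 2025, after the 14 October 2025 deadline, so the action is time-barred.

TIME-BARRED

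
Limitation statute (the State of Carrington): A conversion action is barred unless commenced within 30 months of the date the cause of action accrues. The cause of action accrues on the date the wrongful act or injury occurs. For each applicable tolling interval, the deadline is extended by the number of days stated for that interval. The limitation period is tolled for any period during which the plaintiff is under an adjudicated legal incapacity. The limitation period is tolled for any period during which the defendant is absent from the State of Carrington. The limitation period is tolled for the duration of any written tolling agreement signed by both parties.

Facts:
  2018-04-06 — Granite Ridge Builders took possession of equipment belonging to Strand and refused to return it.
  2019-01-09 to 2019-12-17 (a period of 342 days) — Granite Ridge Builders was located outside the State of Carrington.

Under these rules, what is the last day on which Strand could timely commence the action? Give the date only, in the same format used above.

2021-09-13

The claim accrued on 2018-04-06, when the wrongful act occurred.
Adding the 30 months base period to 2018-04-06 gives a deadline of 2020-10-06, before any tolling.
The defendant's absence from the jurisdiction from 2019-01-09 to 2019-12-17 tolled the period for 342 days, extending the deadline to 2021-09-13.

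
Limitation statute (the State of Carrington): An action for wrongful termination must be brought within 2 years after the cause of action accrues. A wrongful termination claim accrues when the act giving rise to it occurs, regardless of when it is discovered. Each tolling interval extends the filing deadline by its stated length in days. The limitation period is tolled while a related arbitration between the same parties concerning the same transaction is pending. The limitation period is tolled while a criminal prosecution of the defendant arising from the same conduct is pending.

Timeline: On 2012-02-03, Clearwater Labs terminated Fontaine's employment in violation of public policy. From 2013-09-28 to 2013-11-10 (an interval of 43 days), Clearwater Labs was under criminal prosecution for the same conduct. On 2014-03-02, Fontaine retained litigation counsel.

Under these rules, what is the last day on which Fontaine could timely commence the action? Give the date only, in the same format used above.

2014-03-18

The claim accrued on 2012-02-03, when the wrongful act occurred.
Adding the 2 years base period to 2012-02-03 gives a deadline of 2014-02-03, before any tolling.
The pending criminal prosecution from 2013-09-28 to 2013-11-10 tolled the period for 43 days, extending the deadline to 2014-03-18.
None of the other events listed affects the running of the period under the stated rules.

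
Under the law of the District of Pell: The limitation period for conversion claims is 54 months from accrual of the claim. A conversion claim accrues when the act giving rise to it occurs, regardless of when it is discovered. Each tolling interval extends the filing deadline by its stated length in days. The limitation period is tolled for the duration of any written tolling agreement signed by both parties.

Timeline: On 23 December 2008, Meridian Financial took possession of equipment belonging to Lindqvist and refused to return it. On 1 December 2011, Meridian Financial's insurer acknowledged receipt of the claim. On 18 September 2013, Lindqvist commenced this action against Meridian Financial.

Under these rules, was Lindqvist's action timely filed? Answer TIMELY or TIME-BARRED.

The claim accrued on 23 December 2008, when the wrongful act occurred.
Adding the 54 months base period to 23 December 2008 gives a deadline of 23 June 2013, before any tolling.
None of the other events listed affects the running of the period under the stated rules.
Lindqvist filed on 18 September 2013, after the 23 June 2013 deadline, so the action is time-barred.

TIME-BARRED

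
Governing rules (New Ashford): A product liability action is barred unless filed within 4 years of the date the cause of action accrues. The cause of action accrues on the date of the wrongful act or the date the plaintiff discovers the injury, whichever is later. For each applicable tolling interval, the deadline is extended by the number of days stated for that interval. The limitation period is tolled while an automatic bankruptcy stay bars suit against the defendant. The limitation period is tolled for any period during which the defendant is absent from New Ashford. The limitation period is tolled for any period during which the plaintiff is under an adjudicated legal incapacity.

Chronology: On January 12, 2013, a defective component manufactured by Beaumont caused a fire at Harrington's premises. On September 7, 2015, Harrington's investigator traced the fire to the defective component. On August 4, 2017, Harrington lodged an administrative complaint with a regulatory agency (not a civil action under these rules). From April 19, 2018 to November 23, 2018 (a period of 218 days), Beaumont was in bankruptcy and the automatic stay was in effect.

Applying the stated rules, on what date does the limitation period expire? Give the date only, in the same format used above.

The claim accrued on September 7, 2015 — the later of the January 12, 2013 act and the September 7, 2015 discovery.
Adding the 4 years base period to September 7, 2015 gives a deadline of September 7, 2019, before any tolling.
Because the automatic bankruptcy stay ran from April 19, 2018 to November 23, 2018, the deadline is extended by 218 days to April 12, 2020.
Nothing else in the chronology tolls or restarts the period.

April 12, 2020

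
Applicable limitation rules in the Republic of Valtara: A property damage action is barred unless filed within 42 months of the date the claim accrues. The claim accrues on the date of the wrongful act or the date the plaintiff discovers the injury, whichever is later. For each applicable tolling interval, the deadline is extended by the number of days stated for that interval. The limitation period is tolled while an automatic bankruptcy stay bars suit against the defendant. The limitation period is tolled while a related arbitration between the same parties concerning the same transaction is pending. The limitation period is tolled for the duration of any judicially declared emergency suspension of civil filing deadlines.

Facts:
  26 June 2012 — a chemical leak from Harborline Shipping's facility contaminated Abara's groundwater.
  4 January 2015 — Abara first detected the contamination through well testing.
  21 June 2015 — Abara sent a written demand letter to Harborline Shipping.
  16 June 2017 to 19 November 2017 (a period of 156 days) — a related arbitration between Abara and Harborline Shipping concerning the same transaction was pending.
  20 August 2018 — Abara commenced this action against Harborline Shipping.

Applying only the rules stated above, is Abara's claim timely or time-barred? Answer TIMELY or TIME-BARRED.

Because discovery on 4 January 2015 post-dates the 26 June 2012 act, accrual under the later-of rule falls on 4 January 2015.
42 months from 4 January 2015 is 4 July 2018.
Because the pending related arbitration ran from 16 June 2017 to 19 November 2017, the deadline is extended by 156 days to 7 December 2018.
The other events in the timeline have no effect on the limitation period under the stated rules.
Abara filed on 20 August 2018, before the 7 December 2018 deadline, so the action is timely.

TIMELY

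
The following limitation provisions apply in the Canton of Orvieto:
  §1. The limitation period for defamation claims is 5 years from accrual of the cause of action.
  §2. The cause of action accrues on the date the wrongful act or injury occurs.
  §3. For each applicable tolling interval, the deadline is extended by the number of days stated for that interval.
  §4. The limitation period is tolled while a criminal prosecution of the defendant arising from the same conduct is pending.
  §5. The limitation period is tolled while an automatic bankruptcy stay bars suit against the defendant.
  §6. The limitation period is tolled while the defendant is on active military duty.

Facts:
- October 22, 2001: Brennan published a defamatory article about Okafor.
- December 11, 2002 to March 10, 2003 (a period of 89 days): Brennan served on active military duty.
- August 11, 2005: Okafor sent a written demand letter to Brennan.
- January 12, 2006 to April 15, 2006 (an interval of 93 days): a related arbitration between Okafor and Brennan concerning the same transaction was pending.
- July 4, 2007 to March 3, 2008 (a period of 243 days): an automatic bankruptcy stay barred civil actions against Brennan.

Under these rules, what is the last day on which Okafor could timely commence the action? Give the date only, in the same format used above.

January 19, 2007

The limitation period began to run on October 22, 2001.
5 years from October 22, 2001 is October 22, 2006.
The period was tolled for 89 days by the defendant's active military service (December 11, 2002 to March 10, 2003), pushing the deadline to January 19, 2007.
The automatic bankruptcy stay from July 4, 2007 to March 3, 2008 began after the period had already run on January 19, 2007, so it has no tolling effect.
The pending related arbitration from January 12, 2006 to April 15, 2006 does not toll the period, because no stated rule makes a pending arbitration a tolling event.
The other events in the timeline have no effect on the limitation period under the stated rules.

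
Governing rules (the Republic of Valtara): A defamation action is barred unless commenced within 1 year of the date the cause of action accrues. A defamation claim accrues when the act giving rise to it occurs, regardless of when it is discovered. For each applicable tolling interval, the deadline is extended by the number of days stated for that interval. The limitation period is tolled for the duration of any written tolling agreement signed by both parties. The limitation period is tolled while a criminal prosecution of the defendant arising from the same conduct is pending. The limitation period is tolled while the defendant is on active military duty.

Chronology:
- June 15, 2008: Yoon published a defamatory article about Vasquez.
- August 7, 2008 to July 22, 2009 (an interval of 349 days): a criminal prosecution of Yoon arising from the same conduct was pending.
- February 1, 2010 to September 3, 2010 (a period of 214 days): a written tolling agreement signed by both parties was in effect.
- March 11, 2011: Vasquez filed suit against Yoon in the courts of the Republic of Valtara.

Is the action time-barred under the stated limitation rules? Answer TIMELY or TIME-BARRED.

The limitation period began to run on June 15, 2008.
The untolled deadline — 1 year after June 15, 2008 — is June 15, 2009.
The period was tolled for 349 days by the pending criminal prosecution (August 7, 2008 to July 22, 2009), pushing the deadline to May 30, 2010.
The period was tolled for 214 days by the written tolling agreement (February 1, 2010 to September 3, 2010), pushing the deadline to December 30, 2010.
Filing on March 11, 2011 missed the December 30, 2010 deadline — the action is time-barred.

TIME-BARRED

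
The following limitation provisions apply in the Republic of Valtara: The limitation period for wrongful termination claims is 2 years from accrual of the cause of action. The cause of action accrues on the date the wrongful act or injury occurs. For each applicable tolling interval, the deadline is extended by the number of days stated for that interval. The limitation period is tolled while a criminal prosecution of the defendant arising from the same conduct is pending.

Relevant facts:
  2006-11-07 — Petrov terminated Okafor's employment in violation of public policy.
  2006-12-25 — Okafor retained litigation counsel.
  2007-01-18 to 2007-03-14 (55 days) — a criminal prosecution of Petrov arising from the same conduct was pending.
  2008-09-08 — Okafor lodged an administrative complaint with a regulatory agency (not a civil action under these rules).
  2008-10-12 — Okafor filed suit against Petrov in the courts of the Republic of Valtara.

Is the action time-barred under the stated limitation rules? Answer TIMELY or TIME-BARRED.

The cause of action accrued on 2006-11-07, the date of the act.
2 years from 2006-11-07 is 2008-11-07.
Because the pending criminal prosecution ran from 2007-01-18 to 2007-03-14, the deadline is extended by 55 days to 2009-01-01.
The other events in the timeline have no effect on the limitation period under the stated rules.
The 2008-10-12 filing precedes the 2009-01-01 deadline; the claim is timely.

TIMELY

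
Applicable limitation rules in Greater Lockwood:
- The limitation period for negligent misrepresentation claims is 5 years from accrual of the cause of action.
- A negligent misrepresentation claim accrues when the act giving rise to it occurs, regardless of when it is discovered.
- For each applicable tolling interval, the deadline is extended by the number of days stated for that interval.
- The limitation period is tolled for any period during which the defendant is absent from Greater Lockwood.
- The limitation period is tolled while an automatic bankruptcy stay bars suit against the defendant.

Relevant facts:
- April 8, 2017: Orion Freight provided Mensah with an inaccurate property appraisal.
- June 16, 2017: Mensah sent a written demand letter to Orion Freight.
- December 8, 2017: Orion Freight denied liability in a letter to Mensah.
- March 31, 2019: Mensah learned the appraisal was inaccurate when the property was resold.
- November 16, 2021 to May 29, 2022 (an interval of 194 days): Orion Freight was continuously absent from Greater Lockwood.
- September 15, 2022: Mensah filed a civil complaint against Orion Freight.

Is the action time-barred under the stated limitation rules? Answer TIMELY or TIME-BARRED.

TIMELY

Accrual is governed by the date of the act, so the period began to run on April 8, 2017; the later discovery on March 31, 2019 is irrelevant under the stated rule.
The untolled deadline — 5 years after April 8, 2017 — is April 8, 2022.
The defendant's absence from the jurisdiction from November 16, 2021 to May 29, 2022 tolled the period for 194 days, extending the deadline to October 19, 2022.
None of the other events listed affects the running of the period under the stated rules.
The September 15, 2022 filing precedes the October 19, 2022 deadline; the claim is timely.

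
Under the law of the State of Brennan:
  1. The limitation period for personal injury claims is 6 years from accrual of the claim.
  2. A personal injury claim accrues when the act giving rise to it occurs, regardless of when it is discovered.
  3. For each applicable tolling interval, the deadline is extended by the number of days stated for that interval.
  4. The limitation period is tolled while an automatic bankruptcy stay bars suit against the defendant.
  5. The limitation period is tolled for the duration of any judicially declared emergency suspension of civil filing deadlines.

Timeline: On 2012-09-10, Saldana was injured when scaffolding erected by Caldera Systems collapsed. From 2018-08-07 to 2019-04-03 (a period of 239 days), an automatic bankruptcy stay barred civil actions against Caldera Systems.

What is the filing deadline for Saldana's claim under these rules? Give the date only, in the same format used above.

The claim accrued on 2012-09-10, the date of the act.
The untolled deadline — 6 years after 2012-09-10 — is 2018-09-10.
The automatic bankruptcy stay from 2018-08-07 to 2019-04-03 tolled the period for 239 days, extending the deadline to 2019-05-07.

2019-05-07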